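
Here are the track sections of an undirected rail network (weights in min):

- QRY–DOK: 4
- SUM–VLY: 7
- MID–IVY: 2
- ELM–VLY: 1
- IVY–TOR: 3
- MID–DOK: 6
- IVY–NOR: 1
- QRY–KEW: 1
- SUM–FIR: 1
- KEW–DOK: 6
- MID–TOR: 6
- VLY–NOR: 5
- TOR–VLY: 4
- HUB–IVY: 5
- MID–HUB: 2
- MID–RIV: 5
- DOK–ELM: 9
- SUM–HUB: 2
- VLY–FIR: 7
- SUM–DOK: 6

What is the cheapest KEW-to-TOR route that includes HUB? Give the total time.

20 min

Shortest KEW→HUB: KEW–QRY–DOK–SUM–HUB = 13
Best HUB to TOR: HUB–MID–IVY–TOR costing 7
Total via HUB: 13 + 7 = 20 min.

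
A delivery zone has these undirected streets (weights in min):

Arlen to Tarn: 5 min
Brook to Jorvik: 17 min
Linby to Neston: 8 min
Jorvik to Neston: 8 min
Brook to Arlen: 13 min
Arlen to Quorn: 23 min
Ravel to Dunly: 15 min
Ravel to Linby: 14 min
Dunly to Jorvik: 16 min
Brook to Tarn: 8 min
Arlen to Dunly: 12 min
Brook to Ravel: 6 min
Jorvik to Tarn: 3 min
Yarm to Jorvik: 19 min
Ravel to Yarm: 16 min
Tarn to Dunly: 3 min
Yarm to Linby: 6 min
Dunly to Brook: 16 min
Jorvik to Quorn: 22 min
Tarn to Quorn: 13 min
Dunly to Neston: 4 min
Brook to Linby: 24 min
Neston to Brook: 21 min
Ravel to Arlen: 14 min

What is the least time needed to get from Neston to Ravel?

Settle nodes by increasing distance from Neston:
Neston: 0
Dunly: 4  (via Neston)
Tarn: 7  (via Dunly)
Jorvik: 8  (via Neston)
Linby: 8  (via Neston)
Arlen: 12  (via Tarn)
Yarm: 14  (via Linby)
Brook: 15  (via Tarn)
Ravel: 19  (via Dunly)
Shortest route: Neston → Dunly → Ravel = 19 min.

19 min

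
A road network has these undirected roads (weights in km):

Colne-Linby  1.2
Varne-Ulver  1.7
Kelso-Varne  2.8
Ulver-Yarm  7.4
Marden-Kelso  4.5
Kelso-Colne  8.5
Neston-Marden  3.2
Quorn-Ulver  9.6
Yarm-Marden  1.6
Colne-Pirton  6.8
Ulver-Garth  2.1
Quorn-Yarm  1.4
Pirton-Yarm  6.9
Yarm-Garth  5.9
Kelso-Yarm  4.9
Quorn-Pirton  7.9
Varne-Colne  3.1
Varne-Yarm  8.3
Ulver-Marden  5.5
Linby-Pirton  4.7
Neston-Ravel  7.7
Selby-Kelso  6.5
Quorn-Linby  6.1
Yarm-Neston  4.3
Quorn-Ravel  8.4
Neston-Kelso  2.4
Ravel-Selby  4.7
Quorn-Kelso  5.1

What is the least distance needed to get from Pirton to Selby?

Candidate routes:
Pirton - Colne - Varne - Kelso - Selby: 6.8+3.1+2.8+6.5 = 19.2
Pirton - Yarm - Kelso - Selby: 6.9+4.9+6.5 = 18.3
Cheapest is Pirton - Yarm - Kelso - Selby at 18.3 km.

18.3 km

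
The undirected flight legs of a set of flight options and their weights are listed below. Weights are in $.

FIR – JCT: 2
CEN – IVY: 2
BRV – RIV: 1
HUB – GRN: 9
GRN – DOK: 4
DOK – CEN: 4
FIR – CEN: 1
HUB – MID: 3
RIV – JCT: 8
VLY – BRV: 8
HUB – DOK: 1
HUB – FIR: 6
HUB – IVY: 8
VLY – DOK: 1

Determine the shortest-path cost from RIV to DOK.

$10

Settle nodes by increasing distance from RIV:
RIV: 0
BRV: 1  (via RIV)
JCT: 8  (via RIV)
VLY: 9  (via BRV)
DOK: 10  (via VLY)
Shortest route: RIV–BRV–VLY–DOK = $10.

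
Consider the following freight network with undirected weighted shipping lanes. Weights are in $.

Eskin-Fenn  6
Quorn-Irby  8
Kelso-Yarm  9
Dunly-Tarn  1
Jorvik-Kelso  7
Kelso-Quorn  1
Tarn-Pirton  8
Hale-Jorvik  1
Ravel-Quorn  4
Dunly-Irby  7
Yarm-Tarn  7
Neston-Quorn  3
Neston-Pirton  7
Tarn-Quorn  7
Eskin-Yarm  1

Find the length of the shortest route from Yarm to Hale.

$17

Candidate routes:
Yarm - Kelso - Jorvik - Hale: 9+7+1 = 17
Yarm - Tarn - Quorn - Kelso - Jorvik - Hale: 7+7+1+7+1 = 23
The minimum is $17 via Yarm - Kelso - Jorvik - Hale.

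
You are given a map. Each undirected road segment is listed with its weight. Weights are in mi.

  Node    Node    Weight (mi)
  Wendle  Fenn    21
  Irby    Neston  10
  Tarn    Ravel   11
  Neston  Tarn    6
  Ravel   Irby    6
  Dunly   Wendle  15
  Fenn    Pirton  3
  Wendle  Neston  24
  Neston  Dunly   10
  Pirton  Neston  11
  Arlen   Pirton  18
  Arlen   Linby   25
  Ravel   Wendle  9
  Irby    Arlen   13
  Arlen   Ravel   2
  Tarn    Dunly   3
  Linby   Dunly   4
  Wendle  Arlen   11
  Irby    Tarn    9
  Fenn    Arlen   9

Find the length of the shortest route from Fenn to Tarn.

Candidate routes:
Fenn–Arlen–Ravel–Tarn: 9+2+11 = 22
Fenn–Pirton–Neston–Tarn: 3+11+6 = 20
Cheapest is Fenn–Pirton–Neston–Tarn at 20 mi.

20 mi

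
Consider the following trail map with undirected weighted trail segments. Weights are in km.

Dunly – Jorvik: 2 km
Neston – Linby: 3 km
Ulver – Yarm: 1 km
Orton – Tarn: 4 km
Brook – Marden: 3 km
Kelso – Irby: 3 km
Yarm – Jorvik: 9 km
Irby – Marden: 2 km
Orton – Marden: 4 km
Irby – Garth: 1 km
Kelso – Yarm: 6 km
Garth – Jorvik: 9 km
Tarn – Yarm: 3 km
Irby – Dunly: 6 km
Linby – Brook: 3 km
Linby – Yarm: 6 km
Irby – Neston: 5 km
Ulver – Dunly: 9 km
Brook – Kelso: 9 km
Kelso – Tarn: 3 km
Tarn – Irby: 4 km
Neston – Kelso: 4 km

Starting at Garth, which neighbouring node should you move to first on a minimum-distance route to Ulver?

Irby

Enumerating some paths:
Garth → Irby → Kelso → Yarm → Ulver: 1+3+6+1 = 11
Garth → Irby → Kelso → Tarn → Yarm → Ulver: 1+3+3+3+1 = 11
Garth → Irby → Tarn → Yarm → Ulver: 1+4+3+1 = 9
Cheapest is Garth → Irby → Tarn → Yarm → Ulver at 9 km.
So from Garth the first move is to Irby.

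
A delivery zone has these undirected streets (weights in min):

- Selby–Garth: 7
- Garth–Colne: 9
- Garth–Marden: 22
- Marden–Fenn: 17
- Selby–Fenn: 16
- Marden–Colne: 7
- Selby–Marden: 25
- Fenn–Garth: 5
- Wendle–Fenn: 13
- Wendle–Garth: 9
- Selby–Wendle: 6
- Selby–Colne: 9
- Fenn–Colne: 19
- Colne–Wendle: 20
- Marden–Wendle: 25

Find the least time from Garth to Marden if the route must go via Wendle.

31 min

Shortest Garth→Wendle: Garth → Wendle = 9
Shortest Wendle→Marden: Wendle → Selby → Colne → Marden = 22
Total via Wendle: 9 + 22 = 31 min.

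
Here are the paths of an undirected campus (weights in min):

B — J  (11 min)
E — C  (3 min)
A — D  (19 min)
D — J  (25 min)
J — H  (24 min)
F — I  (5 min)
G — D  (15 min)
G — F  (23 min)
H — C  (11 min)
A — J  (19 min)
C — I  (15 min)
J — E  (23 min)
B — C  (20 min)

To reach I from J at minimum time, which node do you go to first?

Compare a few routes:
J–H–C–I: 24+11+15 = 50
J–E–C–I: 23+3+15 = 41
J–B–C–I: 11+20+15 = 46
J–D–G–F–I: 25+15+23+5 = 68
The minimum is 41 min via J–E–C–I.
So from J the first move is to E.

E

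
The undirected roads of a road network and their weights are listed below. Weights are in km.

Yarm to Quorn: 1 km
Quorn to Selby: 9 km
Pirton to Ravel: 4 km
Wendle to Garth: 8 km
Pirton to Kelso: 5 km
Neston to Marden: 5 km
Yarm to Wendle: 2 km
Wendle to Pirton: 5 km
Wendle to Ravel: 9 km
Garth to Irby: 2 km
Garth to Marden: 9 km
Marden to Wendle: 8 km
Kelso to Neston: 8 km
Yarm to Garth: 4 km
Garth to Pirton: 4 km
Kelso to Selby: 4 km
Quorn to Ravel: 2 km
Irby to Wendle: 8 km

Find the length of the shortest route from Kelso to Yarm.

Compare a few routes:
Kelso - Selby - Quorn - Yarm: 4+9+1 = 14
Kelso - Pirton - Wendle - Yarm: 5+5+2 = 12
Kelso - Pirton - Garth - Yarm: 5+4+4 = 13
The minimum is 12 km via Kelso - Pirton - Wendle - Yarm.

12 km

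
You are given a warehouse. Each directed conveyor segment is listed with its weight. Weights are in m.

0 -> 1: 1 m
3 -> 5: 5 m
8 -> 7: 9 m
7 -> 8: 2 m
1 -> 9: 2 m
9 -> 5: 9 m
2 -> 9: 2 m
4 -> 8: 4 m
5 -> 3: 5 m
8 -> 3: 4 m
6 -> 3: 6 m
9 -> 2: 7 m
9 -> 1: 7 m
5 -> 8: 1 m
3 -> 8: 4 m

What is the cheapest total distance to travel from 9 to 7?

Enumerating some paths:
9 → 5 → 3 → 8 → 7: 9+5+4+9 = 27
9 → 5 → 8 → 7: 9+1+9 = 19
Cheapest is 9 → 5 → 8 → 7 at 19 m.

19 m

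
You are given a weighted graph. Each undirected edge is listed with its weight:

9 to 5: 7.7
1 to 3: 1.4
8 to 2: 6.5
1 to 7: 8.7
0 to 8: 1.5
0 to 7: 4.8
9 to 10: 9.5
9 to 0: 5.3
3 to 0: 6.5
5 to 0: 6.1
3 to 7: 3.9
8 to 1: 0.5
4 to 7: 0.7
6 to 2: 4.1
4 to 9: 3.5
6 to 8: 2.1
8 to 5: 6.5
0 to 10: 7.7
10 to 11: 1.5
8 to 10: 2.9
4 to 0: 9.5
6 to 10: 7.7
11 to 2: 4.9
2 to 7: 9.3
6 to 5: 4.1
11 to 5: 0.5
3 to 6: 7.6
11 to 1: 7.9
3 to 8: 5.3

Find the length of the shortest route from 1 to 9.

7.3

Shortest distances from 1:
1: 0
8: 0.5  (via 1)
3: 1.4  (via 1)
0: 2  (via 8)
6: 2.6  (via 8)
10: 3.4  (via 8)
11: 4.9  (via 10)
7: 5.3  (via 3)
5: 5.4  (via 11)
4: 6  (via 7)
2: 6.7  (via 6)
9: 7.3  (via 0)
Shortest route: 1 → 8 → 0 → 9 = 7.3.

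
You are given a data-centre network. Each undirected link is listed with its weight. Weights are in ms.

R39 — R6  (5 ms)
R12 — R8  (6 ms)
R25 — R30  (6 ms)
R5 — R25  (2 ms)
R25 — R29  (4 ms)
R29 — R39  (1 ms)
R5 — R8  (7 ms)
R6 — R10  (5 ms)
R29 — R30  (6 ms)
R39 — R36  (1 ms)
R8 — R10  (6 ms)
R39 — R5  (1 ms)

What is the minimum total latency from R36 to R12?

15 ms

Settle nodes by increasing distance from R36:
R36: 0
R39: 1  (via R36)
R5: 2  (via R39)
R29: 2  (via R39)
R25: 4  (via R5)
R6: 6  (via R39)
R30: 8  (via R29)
R8: 9  (via R5)
R10: 11  (via R6)
R12: 15  (via R8)
Shortest route: R36 → R39 → R5 → R8 → R12 = 15 ms.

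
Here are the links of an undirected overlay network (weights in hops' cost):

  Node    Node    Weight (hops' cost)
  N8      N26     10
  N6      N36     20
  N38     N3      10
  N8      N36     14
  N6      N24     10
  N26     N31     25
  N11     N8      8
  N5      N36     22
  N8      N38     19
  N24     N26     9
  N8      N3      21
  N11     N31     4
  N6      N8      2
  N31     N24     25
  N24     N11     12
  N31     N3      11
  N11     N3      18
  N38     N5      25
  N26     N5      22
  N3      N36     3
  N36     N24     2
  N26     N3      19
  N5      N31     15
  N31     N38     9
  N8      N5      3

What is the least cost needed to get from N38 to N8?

Settle nodes by increasing distance from N38:
N38: 0
N31: 9  (via N38)
N3: 10  (via N38)
N36: 13  (via N3)
N11: 13  (via N31)
N24: 15  (via N36)
N8: 19  (via N38)
Shortest route: N38 → N8 = 19 hops' cost.

19 hops' cost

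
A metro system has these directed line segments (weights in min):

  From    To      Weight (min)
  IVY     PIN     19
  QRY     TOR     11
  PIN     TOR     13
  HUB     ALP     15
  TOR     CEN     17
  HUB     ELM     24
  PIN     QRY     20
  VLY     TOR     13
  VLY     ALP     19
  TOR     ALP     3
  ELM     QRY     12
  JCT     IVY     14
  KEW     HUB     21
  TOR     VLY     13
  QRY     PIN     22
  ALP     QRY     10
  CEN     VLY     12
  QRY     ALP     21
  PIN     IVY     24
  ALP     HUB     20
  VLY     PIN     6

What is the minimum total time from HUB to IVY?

Settle nodes by increasing distance from HUB:
HUB: 0
ALP: 15  (via HUB)
ELM: 24  (via HUB)
QRY: 25  (via ALP)
TOR: 36  (via QRY)
PIN: 47  (via QRY)
VLY: 49  (via TOR)
CEN: 53  (via TOR)
IVY: 71  (via PIN)
Shortest route: HUB → ALP → QRY → PIN → IVY = 71 min.

71 min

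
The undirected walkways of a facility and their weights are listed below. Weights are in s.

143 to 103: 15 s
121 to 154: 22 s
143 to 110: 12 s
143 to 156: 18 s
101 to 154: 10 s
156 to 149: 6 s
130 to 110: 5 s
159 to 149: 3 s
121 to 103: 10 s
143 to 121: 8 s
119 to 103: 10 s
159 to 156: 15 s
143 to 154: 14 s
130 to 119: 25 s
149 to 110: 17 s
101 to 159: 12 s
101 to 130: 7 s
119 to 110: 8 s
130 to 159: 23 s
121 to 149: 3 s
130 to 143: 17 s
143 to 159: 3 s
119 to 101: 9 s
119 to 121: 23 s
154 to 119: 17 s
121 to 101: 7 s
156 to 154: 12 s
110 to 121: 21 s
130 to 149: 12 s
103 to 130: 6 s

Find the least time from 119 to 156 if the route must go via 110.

Shortest 119→110: 119–110 = 8
Shortest 110→156: 110–149–156 = 23
Total via 110: 8 + 23 = 31 s.

31 s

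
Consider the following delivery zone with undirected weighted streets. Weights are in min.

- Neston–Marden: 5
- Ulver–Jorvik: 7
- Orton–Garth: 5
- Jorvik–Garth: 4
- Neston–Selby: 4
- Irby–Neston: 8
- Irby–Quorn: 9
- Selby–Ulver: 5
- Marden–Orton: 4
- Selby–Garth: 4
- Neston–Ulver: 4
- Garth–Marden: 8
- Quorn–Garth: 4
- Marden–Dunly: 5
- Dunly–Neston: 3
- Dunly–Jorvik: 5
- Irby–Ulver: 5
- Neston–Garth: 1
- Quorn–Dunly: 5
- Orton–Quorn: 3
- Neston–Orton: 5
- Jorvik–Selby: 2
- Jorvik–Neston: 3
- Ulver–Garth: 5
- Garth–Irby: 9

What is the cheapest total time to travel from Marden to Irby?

13 min

Candidate routes:
Marden → Neston → Ulver → Irby: 5+4+5 = 14
Marden → Neston → Irby: 5+8 = 13
The minimum is 13 min via Marden → Neston → Irby.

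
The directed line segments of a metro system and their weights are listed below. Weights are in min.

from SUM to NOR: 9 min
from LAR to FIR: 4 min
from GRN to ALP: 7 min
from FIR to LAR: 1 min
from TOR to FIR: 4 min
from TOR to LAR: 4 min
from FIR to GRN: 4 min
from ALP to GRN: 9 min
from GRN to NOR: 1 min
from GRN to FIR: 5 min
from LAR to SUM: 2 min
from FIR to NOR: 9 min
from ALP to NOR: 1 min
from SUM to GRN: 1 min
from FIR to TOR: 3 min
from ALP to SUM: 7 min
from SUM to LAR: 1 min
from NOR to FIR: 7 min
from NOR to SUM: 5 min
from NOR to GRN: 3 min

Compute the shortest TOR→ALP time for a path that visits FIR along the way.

Shortest TOR→FIR: TOR–FIR = 4
Best FIR to ALP: FIR–GRN–ALP costing 11
Total via FIR: 4 + 11 = 15 min.

15 min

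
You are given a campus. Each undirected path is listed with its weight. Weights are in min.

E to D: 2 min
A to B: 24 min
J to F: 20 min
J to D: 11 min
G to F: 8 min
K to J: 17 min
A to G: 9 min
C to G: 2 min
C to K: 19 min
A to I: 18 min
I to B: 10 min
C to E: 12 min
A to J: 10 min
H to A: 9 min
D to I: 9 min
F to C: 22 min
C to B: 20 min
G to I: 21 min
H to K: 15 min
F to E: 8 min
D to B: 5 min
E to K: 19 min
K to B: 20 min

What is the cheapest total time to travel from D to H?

30 min

Enumerating some paths:
D - E - C - G - A - H: 2+12+2+9+9 = 34
D - J - A - H: 11+10+9 = 30
D - I - A - H: 9+18+9 = 36
D - E - F - G - A - H: 2+8+8+9+9 = 36
Cheapest is D - J - A - H at 30 min.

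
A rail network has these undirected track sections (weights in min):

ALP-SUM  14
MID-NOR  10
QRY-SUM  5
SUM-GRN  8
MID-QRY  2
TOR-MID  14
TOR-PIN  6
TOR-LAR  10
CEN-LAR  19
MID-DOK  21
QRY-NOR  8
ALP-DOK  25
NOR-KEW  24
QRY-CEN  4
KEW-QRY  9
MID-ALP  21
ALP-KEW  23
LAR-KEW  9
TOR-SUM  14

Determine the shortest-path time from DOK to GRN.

36 min

Running Dijkstra from DOK:
DOK: 0
MID: 21  (via DOK)
QRY: 23  (via MID)
ALP: 25  (via DOK)
CEN: 27  (via QRY)
SUM: 28  (via QRY)
NOR: 31  (via MID)
KEW: 32  (via QRY)
TOR: 35  (via MID)
GRN: 36  (via SUM)
Shortest route: DOK–MID–QRY–SUM–GRN = 36 min.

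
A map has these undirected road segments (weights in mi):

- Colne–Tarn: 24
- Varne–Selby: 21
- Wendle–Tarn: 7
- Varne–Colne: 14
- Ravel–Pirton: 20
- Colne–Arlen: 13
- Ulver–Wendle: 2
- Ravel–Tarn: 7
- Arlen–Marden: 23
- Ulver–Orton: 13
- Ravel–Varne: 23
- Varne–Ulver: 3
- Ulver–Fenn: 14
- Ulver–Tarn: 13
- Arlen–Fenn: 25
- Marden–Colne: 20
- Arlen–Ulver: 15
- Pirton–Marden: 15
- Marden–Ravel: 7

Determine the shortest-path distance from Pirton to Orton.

Candidate routes:
Pirton–Marden–Ravel–Tarn–Wendle–Ulver–Orton: 15+7+7+7+2+13 = 51
Pirton–Ravel–Tarn–Wendle–Ulver–Orton: 20+7+7+2+13 = 49
Pirton–Marden–Ravel–Tarn–Ulver–Orton: 15+7+7+13+13 = 55
Pirton–Ravel–Tarn–Ulver–Orton: 20+7+13+13 = 53
Cheapest is Pirton–Ravel–Tarn–Wendle–Ulver–Orton at 49 mi.

49 mi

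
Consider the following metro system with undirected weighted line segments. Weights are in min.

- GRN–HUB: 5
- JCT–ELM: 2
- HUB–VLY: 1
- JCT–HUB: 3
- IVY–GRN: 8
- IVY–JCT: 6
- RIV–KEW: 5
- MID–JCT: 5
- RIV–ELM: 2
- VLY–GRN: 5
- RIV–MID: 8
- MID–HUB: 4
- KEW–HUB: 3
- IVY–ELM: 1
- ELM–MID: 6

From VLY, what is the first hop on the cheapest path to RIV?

HUB

Candidate routes:
VLY - HUB - JCT - ELM - RIV: 1+3+2+2 = 8
VLY - HUB - KEW - RIV: 1+3+5 = 9
Cheapest is VLY - HUB - JCT - ELM - RIV at 8 min.
So from VLY the first move is to HUB.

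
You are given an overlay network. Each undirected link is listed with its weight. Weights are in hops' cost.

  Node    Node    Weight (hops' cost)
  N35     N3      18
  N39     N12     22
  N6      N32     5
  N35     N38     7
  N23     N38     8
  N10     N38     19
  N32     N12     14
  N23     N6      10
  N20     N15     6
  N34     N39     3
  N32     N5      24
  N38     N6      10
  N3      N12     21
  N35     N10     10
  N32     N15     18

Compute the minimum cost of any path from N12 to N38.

Candidate routes:
N12 - N32 - N6 - N38: 14+5+10 = 29
N12 - N32 - N6 - N23 - N38: 14+5+10+8 = 37
N12 - N3 - N35 - N38: 21+18+7 = 46
N12 - N3 - N35 - N10 - N38: 21+18+10+19 = 68
Cheapest is N12 - N32 - N6 - N38 at 29 hops' cost.

29 hops' cost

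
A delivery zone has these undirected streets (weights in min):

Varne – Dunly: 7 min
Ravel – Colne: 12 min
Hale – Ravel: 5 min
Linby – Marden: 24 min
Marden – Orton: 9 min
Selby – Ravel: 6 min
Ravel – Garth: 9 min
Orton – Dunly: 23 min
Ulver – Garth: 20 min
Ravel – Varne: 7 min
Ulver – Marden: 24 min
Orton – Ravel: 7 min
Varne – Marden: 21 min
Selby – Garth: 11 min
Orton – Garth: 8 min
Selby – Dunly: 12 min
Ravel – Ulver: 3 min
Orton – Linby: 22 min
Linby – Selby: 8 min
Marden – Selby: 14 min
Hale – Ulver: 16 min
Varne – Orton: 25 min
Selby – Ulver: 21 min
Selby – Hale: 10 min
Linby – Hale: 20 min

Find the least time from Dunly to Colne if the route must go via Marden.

54 min

Shortest Dunly→Marden: Dunly–Selby–Marden = 26
Best Marden to Colne: Marden–Orton–Ravel–Colne costing 28
Total via Marden: 26 + 28 = 54 min.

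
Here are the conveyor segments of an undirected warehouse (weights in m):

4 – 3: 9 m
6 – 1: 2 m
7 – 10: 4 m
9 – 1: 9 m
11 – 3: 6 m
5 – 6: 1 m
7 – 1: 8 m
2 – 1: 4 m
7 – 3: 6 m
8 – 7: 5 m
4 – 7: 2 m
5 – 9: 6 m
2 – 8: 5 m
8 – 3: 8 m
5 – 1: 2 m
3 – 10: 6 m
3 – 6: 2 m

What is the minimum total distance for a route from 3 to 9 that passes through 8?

Shortest 3→8: 3–8 = 8
Best 8 to 9: 8–2–1–5–9 costing 17
Total via 8: 8 + 17 = 25 m.

25 m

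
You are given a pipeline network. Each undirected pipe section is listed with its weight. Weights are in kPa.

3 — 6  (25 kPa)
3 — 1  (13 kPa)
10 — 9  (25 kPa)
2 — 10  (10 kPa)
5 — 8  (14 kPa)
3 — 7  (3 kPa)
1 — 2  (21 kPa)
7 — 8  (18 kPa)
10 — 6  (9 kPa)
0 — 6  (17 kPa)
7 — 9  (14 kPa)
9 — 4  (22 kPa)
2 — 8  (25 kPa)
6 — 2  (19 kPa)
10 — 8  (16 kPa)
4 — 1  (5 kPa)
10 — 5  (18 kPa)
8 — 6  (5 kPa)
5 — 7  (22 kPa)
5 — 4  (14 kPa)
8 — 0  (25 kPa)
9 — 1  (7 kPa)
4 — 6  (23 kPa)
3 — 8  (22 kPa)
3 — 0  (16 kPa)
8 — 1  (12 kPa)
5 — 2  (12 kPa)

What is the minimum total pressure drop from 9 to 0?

33 kPa

Settle nodes by increasing distance from 9:
9: 0
1: 7  (via 9)
4: 12  (via 1)
7: 14  (via 9)
3: 17  (via 7)
8: 19  (via 1)
6: 24  (via 8)
10: 25  (via 9)
5: 26  (via 4)
2: 28  (via 1)
0: 33  (via 3)
Shortest route: 9 → 7 → 3 → 0 = 33 kPa.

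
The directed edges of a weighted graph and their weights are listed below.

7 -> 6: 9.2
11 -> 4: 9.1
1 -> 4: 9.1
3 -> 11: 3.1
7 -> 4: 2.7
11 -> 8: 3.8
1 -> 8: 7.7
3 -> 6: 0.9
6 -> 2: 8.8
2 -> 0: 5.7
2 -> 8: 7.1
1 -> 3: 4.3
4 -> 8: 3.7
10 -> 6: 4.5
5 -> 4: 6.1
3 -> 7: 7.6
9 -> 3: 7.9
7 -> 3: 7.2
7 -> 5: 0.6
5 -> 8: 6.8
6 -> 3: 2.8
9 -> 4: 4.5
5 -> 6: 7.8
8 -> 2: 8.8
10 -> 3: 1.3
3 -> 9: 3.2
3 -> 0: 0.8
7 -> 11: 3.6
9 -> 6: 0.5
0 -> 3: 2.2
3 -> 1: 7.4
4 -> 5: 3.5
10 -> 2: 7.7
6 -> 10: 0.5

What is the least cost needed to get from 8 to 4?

Compare a few routes:
8 → 2 → 0 → 3 → 7 → 5 → 4: 8.8+5.7+2.2+7.6+0.6+6.1 = 31
8 → 2 → 0 → 3 → 7 → 4: 8.8+5.7+2.2+7.6+2.7 = 27
8 → 2 → 0 → 3 → 9 → 4: 8.8+5.7+2.2+3.2+4.5 = 24.4
8 → 2 → 0 → 3 → 11 → 4: 8.8+5.7+2.2+3.1+9.1 = 28.9
The minimum is 24.4 via 8 → 2 → 0 → 3 → 9 → 4.

24.4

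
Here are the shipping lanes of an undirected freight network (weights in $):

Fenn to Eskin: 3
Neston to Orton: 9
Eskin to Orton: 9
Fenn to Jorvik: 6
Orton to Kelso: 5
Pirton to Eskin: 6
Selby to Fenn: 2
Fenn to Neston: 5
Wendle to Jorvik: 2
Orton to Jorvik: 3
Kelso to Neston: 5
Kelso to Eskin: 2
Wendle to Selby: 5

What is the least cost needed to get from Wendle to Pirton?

Shortest distances from Wendle:
Wendle: 0
Jorvik: 2  (via Wendle)
Orton: 5  (via Jorvik)
Selby: 5  (via Wendle)
Fenn: 7  (via Selby)
Kelso: 10  (via Orton)
Eskin: 10  (via Fenn)
Neston: 12  (via Fenn)
Pirton: 16  (via Eskin)
Shortest route: Wendle–Selby–Fenn–Eskin–Pirton = $16.

$16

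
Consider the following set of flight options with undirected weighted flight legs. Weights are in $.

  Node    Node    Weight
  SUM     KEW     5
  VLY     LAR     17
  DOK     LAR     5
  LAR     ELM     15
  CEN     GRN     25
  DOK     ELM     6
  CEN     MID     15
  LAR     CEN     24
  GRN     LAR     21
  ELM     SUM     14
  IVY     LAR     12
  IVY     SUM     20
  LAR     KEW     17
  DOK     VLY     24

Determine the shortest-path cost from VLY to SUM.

$39

Shortest distances from VLY:
VLY: 0
LAR: 17  (via VLY)
DOK: 22  (via LAR)
ELM: 28  (via DOK)
IVY: 29  (via LAR)
KEW: 34  (via LAR)
GRN: 38  (via LAR)
SUM: 39  (via KEW)
Shortest route: VLY → LAR → KEW → SUM = $39.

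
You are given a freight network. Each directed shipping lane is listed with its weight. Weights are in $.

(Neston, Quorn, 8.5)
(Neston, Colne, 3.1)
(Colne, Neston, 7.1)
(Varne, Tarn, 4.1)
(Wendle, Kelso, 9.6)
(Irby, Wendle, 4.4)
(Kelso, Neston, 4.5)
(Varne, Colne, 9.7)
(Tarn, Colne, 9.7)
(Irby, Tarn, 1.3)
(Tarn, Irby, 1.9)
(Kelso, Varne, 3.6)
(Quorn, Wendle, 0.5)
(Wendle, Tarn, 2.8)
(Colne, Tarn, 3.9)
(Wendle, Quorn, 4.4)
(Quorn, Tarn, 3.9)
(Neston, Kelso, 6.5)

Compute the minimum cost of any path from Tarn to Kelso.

Running Dijkstra from Tarn:
Tarn: 0
Irby: 1.9  (via Tarn)
Wendle: 6.3  (via Irby)
Colne: 9.7  (via Tarn)
Quorn: 10.7  (via Wendle)
Kelso: 15.9  (via Wendle)
Shortest route: Tarn → Irby → Wendle → Kelso = $15.9.

$15.9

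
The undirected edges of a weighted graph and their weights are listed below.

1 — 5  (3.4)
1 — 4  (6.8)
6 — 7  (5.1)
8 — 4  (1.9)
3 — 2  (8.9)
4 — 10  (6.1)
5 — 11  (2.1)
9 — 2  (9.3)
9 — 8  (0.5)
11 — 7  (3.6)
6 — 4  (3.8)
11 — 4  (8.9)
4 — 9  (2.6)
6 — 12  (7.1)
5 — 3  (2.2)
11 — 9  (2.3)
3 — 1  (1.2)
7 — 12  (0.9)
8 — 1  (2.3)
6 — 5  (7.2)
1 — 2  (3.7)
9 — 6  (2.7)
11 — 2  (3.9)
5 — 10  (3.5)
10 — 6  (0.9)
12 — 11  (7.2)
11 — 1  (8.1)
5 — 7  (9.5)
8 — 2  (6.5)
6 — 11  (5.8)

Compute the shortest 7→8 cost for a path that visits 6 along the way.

Best 7 to 6: 7–6 costing 5.1
Best 6 to 8: 6–9–8 costing 3.2
Total via 6: 5.1 + 3.2 = 8.3.

8.3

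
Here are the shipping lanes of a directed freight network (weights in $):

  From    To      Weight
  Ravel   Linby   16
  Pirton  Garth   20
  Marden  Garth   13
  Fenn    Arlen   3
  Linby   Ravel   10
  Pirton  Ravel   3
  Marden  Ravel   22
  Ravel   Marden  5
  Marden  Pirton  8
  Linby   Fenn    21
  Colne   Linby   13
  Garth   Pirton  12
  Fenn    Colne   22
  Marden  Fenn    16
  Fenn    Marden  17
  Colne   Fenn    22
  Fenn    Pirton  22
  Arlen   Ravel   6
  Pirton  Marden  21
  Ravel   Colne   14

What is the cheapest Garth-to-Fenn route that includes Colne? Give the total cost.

Best Garth to Colne: Garth → Pirton → Ravel → Colne costing 29
Best Colne to Fenn: Colne → Fenn costing 22
Total via Colne: 29 + 22 = $51.

$51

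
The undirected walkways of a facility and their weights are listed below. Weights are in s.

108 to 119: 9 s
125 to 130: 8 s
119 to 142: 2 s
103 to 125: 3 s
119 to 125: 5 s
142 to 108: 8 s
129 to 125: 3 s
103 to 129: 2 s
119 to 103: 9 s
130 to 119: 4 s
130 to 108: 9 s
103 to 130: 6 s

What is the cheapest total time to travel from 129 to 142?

Compare a few routes:
129 → 103 → 125 → 119 → 142: 2+3+5+2 = 12
129 → 125 → 119 → 142: 3+5+2 = 10
Cheapest is 129 → 125 → 119 → 142 at 10 s.

10 s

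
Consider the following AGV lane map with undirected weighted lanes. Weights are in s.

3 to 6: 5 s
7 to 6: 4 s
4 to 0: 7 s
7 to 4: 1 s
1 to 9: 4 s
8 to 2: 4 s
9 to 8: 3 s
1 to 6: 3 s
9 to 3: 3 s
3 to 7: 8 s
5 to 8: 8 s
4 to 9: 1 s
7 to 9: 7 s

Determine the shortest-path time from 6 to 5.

Settle nodes by increasing distance from 6:
6: 0
1: 3  (via 6)
7: 4  (via 6)
3: 5  (via 6)
4: 5  (via 7)
9: 6  (via 4)
8: 9  (via 9)
0: 12  (via 4)
2: 13  (via 8)
5: 17  (via 8)
Shortest route: 6–7–4–9–8–5 = 17 s.

17 s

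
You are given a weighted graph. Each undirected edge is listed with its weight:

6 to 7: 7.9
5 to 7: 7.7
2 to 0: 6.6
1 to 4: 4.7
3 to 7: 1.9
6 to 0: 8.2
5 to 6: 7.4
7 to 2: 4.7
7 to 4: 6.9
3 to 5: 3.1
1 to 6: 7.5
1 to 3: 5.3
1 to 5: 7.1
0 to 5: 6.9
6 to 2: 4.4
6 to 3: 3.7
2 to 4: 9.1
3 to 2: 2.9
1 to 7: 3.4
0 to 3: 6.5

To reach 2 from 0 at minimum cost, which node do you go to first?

Enumerating some paths:
0 - 5 - 3 - 2: 6.9+3.1+2.9 = 12.9
0 - 6 - 2: 8.2+4.4 = 12.6
0 - 2: 6.6 = 6.6
0 - 3 - 2: 6.5+2.9 = 9.4
The minimum is 6.6 via 0 - 2.
So from 0 the first move is to 2.

2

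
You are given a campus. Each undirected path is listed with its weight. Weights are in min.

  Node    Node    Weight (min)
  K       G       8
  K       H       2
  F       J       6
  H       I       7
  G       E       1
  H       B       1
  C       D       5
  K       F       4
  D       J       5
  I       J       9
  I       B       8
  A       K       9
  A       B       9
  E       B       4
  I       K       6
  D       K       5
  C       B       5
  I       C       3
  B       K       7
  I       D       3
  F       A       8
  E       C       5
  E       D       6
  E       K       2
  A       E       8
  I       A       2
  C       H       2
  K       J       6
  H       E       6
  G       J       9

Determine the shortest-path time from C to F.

Enumerating some paths:
C → H → K → F: 2+2+4 = 8
C → B → H → K → F: 5+1+2+4 = 12
C → E → K → F: 5+2+4 = 11
Cheapest is C → H → K → F at 8 min.

8 min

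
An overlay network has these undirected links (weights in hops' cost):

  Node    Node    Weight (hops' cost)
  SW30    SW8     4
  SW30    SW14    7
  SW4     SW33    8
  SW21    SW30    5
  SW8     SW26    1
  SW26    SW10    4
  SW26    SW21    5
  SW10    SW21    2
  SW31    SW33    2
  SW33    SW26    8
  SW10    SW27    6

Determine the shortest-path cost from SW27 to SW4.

Running Dijkstra from SW27:
SW27: 0
SW10: 6  (via SW27)
SW21: 8  (via SW10)
SW26: 10  (via SW10)
SW8: 11  (via SW26)
SW30: 13  (via SW21)
SW33: 18  (via SW26)
SW31: 20  (via SW33)
SW14: 20  (via SW30)
SW4: 26  (via SW33)
Shortest route: SW27 → SW10 → SW26 → SW33 → SW4 = 26 hops' cost.

26 hops' cost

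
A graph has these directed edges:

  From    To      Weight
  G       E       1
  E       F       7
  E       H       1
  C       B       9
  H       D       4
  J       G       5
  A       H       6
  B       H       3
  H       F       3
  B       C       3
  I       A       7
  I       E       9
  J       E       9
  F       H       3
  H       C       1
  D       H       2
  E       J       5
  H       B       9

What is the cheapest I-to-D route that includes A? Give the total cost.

Best I to A: I–A costing 7
Best A to D: A–H–D costing 10
Total via A: 7 + 10 = 17.

17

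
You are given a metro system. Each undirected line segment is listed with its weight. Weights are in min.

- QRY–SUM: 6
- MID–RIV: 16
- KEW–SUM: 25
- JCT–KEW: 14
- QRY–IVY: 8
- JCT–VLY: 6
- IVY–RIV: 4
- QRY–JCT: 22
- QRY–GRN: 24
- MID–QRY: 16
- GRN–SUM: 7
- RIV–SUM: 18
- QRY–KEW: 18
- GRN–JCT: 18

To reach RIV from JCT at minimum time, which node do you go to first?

QRY

Enumerating some paths:
JCT → QRY → IVY → RIV: 22+8+4 = 34
JCT → GRN → SUM → QRY → IVY → RIV: 18+7+6+8+4 = 43
JCT → GRN → SUM → RIV: 18+7+18 = 43
Cheapest is JCT → QRY → IVY → RIV at 34 min.
So from JCT the first move is to QRY.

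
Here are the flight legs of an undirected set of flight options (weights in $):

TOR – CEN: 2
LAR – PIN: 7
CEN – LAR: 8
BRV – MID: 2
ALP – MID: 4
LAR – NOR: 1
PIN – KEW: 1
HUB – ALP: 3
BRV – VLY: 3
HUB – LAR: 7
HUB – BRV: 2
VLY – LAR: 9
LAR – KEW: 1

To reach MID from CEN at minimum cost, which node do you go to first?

LAR

Enumerating some paths:
CEN–LAR–VLY–BRV–HUB–ALP–MID: 8+9+3+2+3+4 = 29
CEN–LAR–HUB–BRV–MID: 8+7+2+2 = 19
CEN–LAR–HUB–ALP–MID: 8+7+3+4 = 22
CEN–LAR–VLY–BRV–MID: 8+9+3+2 = 22
The minimum is $19 via CEN–LAR–HUB–BRV–MID.
So from CEN the first move is to LAR.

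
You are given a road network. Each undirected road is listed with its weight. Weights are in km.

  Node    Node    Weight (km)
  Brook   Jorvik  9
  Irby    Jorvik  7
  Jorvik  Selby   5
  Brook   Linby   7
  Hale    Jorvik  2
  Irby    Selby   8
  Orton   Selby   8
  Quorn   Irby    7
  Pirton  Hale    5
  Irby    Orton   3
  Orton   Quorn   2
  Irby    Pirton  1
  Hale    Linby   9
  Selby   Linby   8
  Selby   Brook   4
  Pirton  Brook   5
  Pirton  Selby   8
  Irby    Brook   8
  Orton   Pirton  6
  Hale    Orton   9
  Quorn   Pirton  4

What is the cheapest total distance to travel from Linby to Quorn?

16 km

Compare a few routes:
Linby–Selby–Orton–Quorn: 8+8+2 = 18
Linby–Hale–Pirton–Quorn: 9+5+4 = 18
Linby–Brook–Pirton–Quorn: 7+5+4 = 16
The minimum is 16 km via Linby–Brook–Pirton–Quorn.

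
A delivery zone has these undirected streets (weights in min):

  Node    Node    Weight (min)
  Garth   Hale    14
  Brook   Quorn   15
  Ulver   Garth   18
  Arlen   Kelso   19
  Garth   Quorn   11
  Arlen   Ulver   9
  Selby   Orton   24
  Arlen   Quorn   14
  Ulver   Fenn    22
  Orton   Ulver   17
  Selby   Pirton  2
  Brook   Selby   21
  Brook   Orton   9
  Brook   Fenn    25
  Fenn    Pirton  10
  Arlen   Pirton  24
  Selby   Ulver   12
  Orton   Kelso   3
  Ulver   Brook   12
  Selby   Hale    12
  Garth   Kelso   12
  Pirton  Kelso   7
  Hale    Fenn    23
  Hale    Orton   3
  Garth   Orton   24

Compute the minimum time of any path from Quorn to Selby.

32 min

Running Dijkstra from Quorn:
Quorn: 0
Garth: 11  (via Quorn)
Arlen: 14  (via Quorn)
Brook: 15  (via Quorn)
Kelso: 23  (via Garth)
Ulver: 23  (via Arlen)
Orton: 24  (via Brook)
Hale: 25  (via Garth)
Pirton: 30  (via Kelso)
Selby: 32  (via Pirton)
Shortest route: Quorn–Garth–Kelso–Pirton–Selby = 32 min.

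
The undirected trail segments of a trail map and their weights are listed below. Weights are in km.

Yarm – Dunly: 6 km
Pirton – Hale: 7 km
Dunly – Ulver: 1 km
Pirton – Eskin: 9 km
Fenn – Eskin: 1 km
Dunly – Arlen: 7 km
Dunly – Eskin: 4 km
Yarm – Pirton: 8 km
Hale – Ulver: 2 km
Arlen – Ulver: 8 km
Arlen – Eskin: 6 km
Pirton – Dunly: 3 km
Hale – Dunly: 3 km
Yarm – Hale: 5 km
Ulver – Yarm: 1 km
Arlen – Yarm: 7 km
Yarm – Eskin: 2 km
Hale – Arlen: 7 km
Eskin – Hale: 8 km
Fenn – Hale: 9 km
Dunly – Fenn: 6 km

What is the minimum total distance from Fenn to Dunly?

5 km

Candidate routes:
Fenn–Eskin–Dunly: 1+4 = 5
Fenn–Eskin–Yarm–Ulver–Hale–Dunly: 1+2+1+2+3 = 9
Fenn–Dunly: 6 = 6
Fenn–Eskin–Yarm–Dunly: 1+2+6 = 9
Cheapest is Fenn–Eskin–Dunly at 5 km.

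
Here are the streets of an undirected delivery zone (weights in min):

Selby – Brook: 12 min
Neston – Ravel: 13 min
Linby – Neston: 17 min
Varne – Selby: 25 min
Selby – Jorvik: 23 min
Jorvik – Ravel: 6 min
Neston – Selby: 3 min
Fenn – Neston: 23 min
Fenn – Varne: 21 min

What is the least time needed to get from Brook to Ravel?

28 min

Shortest distances from Brook:
Brook: 0
Selby: 12  (via Brook)
Neston: 15  (via Selby)
Ravel: 28  (via Neston)
Shortest route: Brook–Selby–Neston–Ravel = 28 min.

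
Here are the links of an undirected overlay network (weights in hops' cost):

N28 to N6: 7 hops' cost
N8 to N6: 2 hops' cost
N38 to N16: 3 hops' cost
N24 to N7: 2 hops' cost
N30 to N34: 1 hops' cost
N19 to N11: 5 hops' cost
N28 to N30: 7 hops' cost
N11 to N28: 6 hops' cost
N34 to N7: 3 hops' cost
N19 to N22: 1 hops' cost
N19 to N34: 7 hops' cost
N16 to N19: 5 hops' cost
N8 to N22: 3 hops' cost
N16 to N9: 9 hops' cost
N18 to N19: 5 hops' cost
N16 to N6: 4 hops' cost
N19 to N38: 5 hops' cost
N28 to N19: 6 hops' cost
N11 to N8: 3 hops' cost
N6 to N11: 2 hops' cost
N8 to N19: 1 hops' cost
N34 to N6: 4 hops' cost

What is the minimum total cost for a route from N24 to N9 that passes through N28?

Best N24 to N28: N24 → N7 → N34 → N30 → N28 costing 13
Best N28 to N9: N28 → N19 → N16 → N9 costing 20
Total via N28: 13 + 20 = 33 hops' cost.

33 hops' cost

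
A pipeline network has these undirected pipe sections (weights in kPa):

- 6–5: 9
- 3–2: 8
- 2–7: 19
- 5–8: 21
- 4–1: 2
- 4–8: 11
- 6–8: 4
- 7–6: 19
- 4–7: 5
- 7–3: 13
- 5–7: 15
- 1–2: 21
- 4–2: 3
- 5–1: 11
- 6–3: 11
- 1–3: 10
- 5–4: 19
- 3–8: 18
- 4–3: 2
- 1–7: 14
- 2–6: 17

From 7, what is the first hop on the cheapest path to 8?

4

Candidate routes:
7 → 4 → 3 → 6 → 8: 5+2+11+4 = 22
7 → 4 → 8: 5+11 = 16
7 → 6 → 8: 19+4 = 23
Cheapest is 7 → 4 → 8 at 16 kPa.
So from 7 the first move is to 4.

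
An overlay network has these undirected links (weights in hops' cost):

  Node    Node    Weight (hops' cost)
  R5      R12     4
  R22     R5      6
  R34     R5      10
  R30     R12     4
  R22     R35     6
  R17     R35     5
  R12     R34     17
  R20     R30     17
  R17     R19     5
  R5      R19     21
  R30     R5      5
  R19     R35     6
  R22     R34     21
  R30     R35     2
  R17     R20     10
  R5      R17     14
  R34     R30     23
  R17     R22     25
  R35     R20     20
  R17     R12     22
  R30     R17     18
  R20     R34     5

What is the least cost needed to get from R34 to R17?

Enumerating some paths:
R34 - R5 - R30 - R35 - R17: 10+5+2+5 = 22
R34 - R20 - R17: 5+10 = 15
The minimum is 15 hops' cost via R34 - R20 - R17.

15 hops' cost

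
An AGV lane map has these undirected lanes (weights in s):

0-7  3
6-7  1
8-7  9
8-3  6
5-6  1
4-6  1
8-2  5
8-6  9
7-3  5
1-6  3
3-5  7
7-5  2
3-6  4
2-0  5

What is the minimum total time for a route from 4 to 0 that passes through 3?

Best 4 to 3: 4 → 6 → 3 costing 5
Best 3 to 0: 3 → 7 → 0 costing 8
Total via 3: 5 + 8 = 13 s.

13 s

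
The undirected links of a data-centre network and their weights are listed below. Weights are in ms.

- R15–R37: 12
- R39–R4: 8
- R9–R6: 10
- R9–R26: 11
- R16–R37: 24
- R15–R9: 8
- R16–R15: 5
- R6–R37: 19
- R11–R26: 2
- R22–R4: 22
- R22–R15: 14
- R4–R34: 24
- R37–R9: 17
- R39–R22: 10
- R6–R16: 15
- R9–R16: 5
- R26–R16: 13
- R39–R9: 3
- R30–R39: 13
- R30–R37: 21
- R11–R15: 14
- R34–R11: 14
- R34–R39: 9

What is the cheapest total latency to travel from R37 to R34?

Enumerating some paths:
R37 - R9 - R39 - R34: 17+3+9 = 29
R37 - R15 - R9 - R39 - R34: 12+8+3+9 = 32
R37 - R15 - R16 - R9 - R39 - R34: 12+5+5+3+9 = 34
Cheapest is R37 - R9 - R39 - R34 at 29 ms.

29 ms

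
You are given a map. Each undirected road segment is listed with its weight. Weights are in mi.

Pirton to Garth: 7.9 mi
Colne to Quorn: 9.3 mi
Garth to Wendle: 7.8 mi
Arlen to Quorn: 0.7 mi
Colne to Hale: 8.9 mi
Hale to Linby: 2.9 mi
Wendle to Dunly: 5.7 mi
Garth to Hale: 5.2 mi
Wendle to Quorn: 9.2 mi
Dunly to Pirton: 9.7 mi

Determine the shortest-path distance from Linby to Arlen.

21.8 mi

Candidate routes:
Linby - Hale - Colne - Quorn - Arlen: 2.9+8.9+9.3+0.7 = 21.8
Linby - Hale - Garth - Pirton - Dunly - Wendle - Quorn - Arlen: 2.9+5.2+7.9+9.7+5.7+9.2+0.7 = 41.3
Linby - Hale - Garth - Wendle - Quorn - Arlen: 2.9+5.2+7.8+9.2+0.7 = 25.8
Cheapest is Linby - Hale - Colne - Quorn - Arlen at 21.8 mi.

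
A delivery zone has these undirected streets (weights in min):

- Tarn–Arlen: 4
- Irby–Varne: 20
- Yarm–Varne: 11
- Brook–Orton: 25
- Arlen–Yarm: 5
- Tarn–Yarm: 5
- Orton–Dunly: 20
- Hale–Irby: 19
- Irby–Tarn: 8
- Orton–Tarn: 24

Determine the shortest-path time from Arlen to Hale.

31 min

Candidate routes:
Arlen → Yarm → Tarn → Irby → Hale: 5+5+8+19 = 37
Arlen → Tarn → Yarm → Varne → Irby → Hale: 4+5+11+20+19 = 59
Arlen → Yarm → Varne → Irby → Hale: 5+11+20+19 = 55
Arlen → Tarn → Irby → Hale: 4+8+19 = 31
Cheapest is Arlen → Tarn → Irby → Hale at 31 min.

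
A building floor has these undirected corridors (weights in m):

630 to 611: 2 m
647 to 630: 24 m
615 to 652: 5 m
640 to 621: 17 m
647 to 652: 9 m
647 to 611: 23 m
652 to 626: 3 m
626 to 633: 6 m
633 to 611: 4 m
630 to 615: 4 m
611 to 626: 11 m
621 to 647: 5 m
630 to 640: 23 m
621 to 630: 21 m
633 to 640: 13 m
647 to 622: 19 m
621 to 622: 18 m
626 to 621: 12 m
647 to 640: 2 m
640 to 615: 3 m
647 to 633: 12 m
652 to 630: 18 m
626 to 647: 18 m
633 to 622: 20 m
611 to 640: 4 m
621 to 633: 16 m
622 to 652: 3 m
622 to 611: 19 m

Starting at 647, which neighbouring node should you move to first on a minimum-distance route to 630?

640

Enumerating some paths:
647 - 640 - 615 - 630: 2+3+4 = 9
647 - 652 - 615 - 630: 9+5+4 = 18
647 - 640 - 611 - 630: 2+4+2 = 8
The minimum is 8 m via 647 - 640 - 611 - 630.
So from 647 the first move is to 640.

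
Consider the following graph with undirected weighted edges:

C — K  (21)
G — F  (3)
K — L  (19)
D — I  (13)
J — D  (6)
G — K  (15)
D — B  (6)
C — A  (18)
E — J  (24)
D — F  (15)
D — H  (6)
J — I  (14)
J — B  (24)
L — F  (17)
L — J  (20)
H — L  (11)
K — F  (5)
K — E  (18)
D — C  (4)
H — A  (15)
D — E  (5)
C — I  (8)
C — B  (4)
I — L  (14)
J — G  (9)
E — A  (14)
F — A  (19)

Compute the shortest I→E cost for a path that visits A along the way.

40

Best I to A: I → C → A costing 26
Shortest A→E: A → E = 14
Total via A: 26 + 14 = 40.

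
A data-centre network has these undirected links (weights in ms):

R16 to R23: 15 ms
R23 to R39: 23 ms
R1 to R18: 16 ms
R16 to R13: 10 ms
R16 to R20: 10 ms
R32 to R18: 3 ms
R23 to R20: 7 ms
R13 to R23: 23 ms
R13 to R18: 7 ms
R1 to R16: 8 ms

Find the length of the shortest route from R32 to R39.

Compare a few routes:
R32 → R18 → R13 → R16 → R23 → R39: 3+7+10+15+23 = 58
R32 → R18 → R13 → R16 → R20 → R23 → R39: 3+7+10+10+7+23 = 60
R32 → R18 → R13 → R23 → R39: 3+7+23+23 = 56
The minimum is 56 ms via R32 → R18 → R13 → R23 → R39.

56 ms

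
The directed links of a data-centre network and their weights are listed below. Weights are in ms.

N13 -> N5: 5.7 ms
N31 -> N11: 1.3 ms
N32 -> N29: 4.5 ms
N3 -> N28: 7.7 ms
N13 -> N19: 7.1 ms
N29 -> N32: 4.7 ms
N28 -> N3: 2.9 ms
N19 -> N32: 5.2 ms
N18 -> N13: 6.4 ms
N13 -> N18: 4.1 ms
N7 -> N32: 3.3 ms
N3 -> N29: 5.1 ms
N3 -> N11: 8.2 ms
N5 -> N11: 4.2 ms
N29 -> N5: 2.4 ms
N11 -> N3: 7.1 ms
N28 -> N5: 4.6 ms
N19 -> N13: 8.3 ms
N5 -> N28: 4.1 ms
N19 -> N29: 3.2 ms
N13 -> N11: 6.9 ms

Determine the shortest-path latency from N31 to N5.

Compare a few routes:
N31 → N11 → N3 → N28 → N5: 1.3+7.1+7.7+4.6 = 20.7
N31 → N11 → N3 → N29 → N5: 1.3+7.1+5.1+2.4 = 15.9
Cheapest is N31 → N11 → N3 → N29 → N5 at 15.9 ms.

15.9 ms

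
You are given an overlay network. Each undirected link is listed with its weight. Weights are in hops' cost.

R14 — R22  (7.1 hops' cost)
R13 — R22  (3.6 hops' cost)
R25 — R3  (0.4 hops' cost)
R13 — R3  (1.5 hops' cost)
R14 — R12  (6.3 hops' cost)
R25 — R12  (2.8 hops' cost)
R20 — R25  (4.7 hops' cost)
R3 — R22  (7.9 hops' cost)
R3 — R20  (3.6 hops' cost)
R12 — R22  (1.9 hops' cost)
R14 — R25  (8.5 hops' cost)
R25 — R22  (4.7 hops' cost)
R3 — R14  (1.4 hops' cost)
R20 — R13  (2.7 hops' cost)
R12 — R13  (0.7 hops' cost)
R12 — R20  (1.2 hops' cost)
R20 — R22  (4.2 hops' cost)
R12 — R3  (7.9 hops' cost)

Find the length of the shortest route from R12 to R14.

3.6 hops' cost

Compare a few routes:
R12–R25–R3–R14: 2.8+0.4+1.4 = 4.6
R12–R14: 6.3 = 6.3
R12–R13–R3–R14: 0.7+1.5+1.4 = 3.6
R12–R20–R3–R14: 1.2+3.6+1.4 = 6.2
Cheapest is R12–R13–R3–R14 at 3.6 hops' cost.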